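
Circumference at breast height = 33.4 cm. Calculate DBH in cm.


Formula: DBH = C / pi
DBH = 33.4 / pi
pi = 3.14159...
DBH = 10.6 cm

10.6


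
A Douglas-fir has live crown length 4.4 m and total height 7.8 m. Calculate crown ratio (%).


Formula: Crown Ratio = (Crown Length / Total Height) * 100
CR = (4.4 m / 7.8 m) * 100
CR = 0.5641 * 100 = 56.4%

56.4


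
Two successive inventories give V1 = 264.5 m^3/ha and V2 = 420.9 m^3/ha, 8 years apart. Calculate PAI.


Formula: PAI = (V_T2 - V_T1) / (T2 - T1)
Volume increment = 420.9 - 264.5 = 156.4 m^3/ha
PAI = 156.4 / 8 = 19.55 m^3/ha/year

19.55


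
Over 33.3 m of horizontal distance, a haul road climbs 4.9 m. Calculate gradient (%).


Formula: Gradient = rise / run * 100
Gradient = 4.9 / 33.3 * 100 = 14.7%

14.7


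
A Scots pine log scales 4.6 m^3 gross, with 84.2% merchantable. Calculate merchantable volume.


Formula: MV = V_total * (merchantable_pct / 100)
Merchantable fraction = 84.2% / 100 = 0.842
MV = 4.6 m^3 * 0.842 = 3.873 m^3

3.873


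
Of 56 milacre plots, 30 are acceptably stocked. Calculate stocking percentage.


Formula: Stocking % = stocked plots / total plots * 100
Stocking = 30 / 56 * 100
Stocking = 0.5357 * 100 = 53.6%

53.6


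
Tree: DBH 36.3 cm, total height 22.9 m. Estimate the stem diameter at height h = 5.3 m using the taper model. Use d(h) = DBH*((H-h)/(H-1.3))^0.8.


Taper: d(h) = DBH * ((H - h) / (H - 1.3))^0.8
Numerator = H - h = 22.9 - 5.3 = 17.6 m
Denominator = H - 1.3 = 22.9 - 1.3 = 21.6 m
Ratio = 17.6 / 21.6 = 0.81481
d = 36.3 * 0.81481^0.8 = 30.8 cm

30.8


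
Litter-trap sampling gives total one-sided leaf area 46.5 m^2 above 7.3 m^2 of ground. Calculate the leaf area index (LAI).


Formula: LAI = total leaf area / ground area  (dimensionless)
LAI = 46.5 m^2 / 7.3 m^2
LAI = 6.37

6.37


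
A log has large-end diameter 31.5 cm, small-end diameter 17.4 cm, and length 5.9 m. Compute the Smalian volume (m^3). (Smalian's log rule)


Smalian: V = (A1 + A2)/2 * L,  A = pi*(D/200)^2
A1 = pi*(31.5/200)^2 = 0.077931 m^2
A2 = pi*(17.4/200)^2 = 0.023779 m^2
V = (0.077931+0.023779)/2*5.9 = 0.3 m^3

0.3


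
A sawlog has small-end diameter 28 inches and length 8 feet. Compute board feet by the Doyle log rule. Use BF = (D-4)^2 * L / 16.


Doyle: BF = (D - 4)^2 * L / 16
Adjusted diameter = 28 - 4 = 24 in
(D-4)^2 = 24^2 = 576
BF = 576 * 8 / 16 = 288 BF

288


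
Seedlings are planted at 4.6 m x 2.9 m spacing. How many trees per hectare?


Formula: TPH = 10000 m^2/ha / (spacing_x * spacing_y)
Area per tree = 4.6 m * 2.9 m = 13.34 m^2
TPH = 10000 / 13.34 = 750 trees/ha

750


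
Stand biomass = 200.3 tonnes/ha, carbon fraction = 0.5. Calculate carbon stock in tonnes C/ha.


Formula: Carbon Stock = Biomass * Carbon Fraction
C = 200.3 t/ha * 0.5
C = 100.2 t C/ha

100.2


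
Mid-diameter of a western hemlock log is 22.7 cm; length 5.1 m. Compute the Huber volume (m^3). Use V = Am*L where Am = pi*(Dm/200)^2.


Huber: V = Am * L,  Am = pi*(Dm/200)^2
Am = pi*(22.7/200)^2 = 0.040471 m^2
V = 0.040471*5.1 = 0.2064 m^3

0.2064


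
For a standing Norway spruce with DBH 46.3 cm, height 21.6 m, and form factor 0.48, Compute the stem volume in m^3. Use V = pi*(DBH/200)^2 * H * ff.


Formula: V = pi * (DBH/200)^2 * H * ff
Radius = DBH/200 = 46.3/200 = 0.2315 m
Radius^2 = 0.2315^2 = 0.05359225 m^2
V = pi * 0.05359225 * 21.6 * 0.48
V = 1.746 m^3

1.746


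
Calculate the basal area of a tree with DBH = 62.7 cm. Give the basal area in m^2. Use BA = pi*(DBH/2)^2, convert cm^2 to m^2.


Formula: BA = pi * (DBH/2)^2 / 10000  (cm^2 to m^2)
Radius = DBH/2 = 62.7/2 = 31.35 cm
BA = pi * 31.35^2 / 10000
   = 3087.6279 cm^2 / 10000
   = 0.3088 m^2

0.3088


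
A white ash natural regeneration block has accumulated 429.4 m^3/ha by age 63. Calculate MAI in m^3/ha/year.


Formula: MAI = Total Volume / Stand Age
MAI = 429.4 m^3/ha / 63 years
MAI = 6.82 m^3/ha/year

6.82


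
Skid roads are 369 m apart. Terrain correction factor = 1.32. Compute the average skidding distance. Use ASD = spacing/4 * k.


Formula: ASD = (spacing / 4) * correction
Uncorrected distance = spacing / 4 = 369 / 4 = 92.25 m
ASD = 92.25 * 1.32 = 122 m

122


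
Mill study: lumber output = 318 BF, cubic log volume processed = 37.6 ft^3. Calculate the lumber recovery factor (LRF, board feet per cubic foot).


Formula: LRF = Lumber Output (BF) / Log Input (ft^3)
LRF = 318 BF / 37.6 ft^3
LRF = 8.46 BF/ft^3

8.46


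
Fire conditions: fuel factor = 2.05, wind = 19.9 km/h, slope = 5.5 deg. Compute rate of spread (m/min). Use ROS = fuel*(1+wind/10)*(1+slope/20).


Formula: ROS = fuel * (1 + wind/10) * (1 + slope/20)
Wind factor = 1 + 19.9/10 = 2.99
Slope factor = 1 + 5.5/20 = 1.275
ROS = 2.05 * 2.99 * 1.275 = 7.82 m/min

7.82


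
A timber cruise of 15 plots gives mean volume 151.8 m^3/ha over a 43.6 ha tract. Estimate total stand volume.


Formula: Total Volume = Mean Volume per ha * Total Area
Total Volume = 151.8 m^3/ha * 43.6 ha
Total Volume = 6618 m^3

6618


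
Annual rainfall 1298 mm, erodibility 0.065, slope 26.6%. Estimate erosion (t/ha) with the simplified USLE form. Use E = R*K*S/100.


Formula: E = R * K * S / 100  (simplified USLE)
R * K = 1298 * 0.065 = 84.37
E = 84.37 * 26.6 / 100 = 22.44 t/ha

22.44


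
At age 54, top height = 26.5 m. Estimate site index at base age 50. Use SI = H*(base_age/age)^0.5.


Formula: SI = H_dom * (base_age / age)^0.5
Age ratio = 50 / 54 = 0.92593
sqrt(age_ratio) = 0.96225
SI = 26.5 * 0.96225 = 25.5 m

25.5


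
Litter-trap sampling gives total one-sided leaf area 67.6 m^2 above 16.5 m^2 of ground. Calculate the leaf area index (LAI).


Formula: LAI = total leaf area / ground area  (dimensionless)
LAI = 67.6 m^2 / 16.5 m^2
LAI = 4.1

4.1


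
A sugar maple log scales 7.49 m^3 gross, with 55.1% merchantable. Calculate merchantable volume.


Formula: MV = V_total * (merchantable_pct / 100)
Merchantable fraction = 55.1% / 100 = 0.551
MV = 7.49 m^3 * 0.551 = 4.127 m^3

4.127


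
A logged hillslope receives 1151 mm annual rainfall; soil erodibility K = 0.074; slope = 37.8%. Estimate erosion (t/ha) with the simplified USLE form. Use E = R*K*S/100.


Formula: E = R * K * S / 100  (simplified USLE)
R * K = 1151 * 0.074 = 85.174
E = 85.174 * 37.8 / 100 = 32.2 t/ha

32.2


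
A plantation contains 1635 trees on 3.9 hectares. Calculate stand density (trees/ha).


Formula: Stand Density = N_trees / Area_ha
Density = 1635 trees / 3.9 ha
Density = 419 trees/ha

419


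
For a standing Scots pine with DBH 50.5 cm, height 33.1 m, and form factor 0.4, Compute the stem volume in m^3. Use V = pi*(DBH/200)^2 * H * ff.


Formula: V = pi * (DBH/200)^2 * H * ff
Radius = DBH/200 = 50.5/200 = 0.2525 m
Radius^2 = 0.2525^2 = 0.06375625 m^2
V = pi * 0.06375625 * 33.1 * 0.4
V = 2.652 m^3

2.652


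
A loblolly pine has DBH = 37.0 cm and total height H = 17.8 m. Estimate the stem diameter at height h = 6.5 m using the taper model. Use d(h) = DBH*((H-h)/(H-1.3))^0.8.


Taper: d(h) = DBH * ((H - h) / (H - 1.3))^0.8
Numerator = H - h = 17.8 - 6.5 = 11.3 m
Denominator = H - 1.3 = 17.8 - 1.3 = 16.5 m
Ratio = 11.3 / 16.5 = 0.68485
d = 37.0 * 0.68485^0.8 = 27.3 cm

27.3


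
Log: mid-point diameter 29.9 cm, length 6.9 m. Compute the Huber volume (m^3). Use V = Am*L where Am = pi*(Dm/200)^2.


Huber: V = Am * L,  Am = pi*(Dm/200)^2
Am = pi*(29.9/200)^2 = 0.070215 m^2
V = 0.070215*6.9 = 0.4845 m^3

0.4845


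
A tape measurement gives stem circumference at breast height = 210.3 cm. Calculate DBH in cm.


Formula: DBH = C / pi
DBH = 210.3 / pi
pi = 3.14159...
DBH = 66.9 cm

66.9


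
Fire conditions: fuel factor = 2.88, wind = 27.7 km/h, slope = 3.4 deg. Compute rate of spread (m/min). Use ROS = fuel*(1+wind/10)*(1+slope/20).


Formula: ROS = fuel * (1 + wind/10) * (1 + slope/20)
Wind factor = 1 + 27.7/10 = 3.77
Slope factor = 1 + 3.4/20 = 1.17
ROS = 2.88 * 3.77 * 1.17 = 12.7 m/min

12.7


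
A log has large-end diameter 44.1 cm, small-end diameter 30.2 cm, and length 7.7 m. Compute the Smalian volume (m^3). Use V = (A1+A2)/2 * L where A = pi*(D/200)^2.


Smalian: V = (A1 + A2)/2 * L,  A = pi*(D/200)^2
A1 = pi*(44.1/200)^2 = 0.152745 m^2
A2 = pi*(30.2/200)^2 = 0.071631 m^2
V = (0.152745+0.071631)/2*7.7 = 0.8638 m^3

0.8638


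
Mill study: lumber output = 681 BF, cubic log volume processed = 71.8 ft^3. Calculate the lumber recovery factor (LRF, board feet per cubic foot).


Formula: LRF = Lumber Output (BF) / Log Input (ft^3)
LRF = 681 BF / 71.8 ft^3
LRF = 9.48 BF/ft^3

9.48


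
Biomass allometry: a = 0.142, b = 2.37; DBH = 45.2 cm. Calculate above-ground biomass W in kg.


Formula: W = a * DBH^b  (allometric power law)
DBH^b = 45.2^2.37 = 8369.0872
W = 0.142 * 8369.0872 = 1188.4 kg

1188.4


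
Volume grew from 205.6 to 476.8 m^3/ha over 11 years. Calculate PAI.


Formula: PAI = (V_T2 - V_T1) / (T2 - T1)
Volume increment = 476.8 - 205.6 = 271.2 m^3/ha
PAI = 271.2 / 11 = 24.65 m^3/ha/year

24.65


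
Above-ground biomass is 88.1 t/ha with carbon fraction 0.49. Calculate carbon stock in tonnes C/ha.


Formula: Carbon Stock = Biomass * Carbon Fraction
C = 88.1 t/ha * 0.49
C = 43.2 t C/ha

43.2


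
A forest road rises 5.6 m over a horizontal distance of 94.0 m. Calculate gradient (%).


Formula: Gradient = rise / run * 100
Gradient = 5.6 / 94.0 * 100 = 6.0%

6.0


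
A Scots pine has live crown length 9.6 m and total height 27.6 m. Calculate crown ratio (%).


Formula: Crown Ratio = (Crown Length / Total Height) * 100
CR = (9.6 m / 27.6 m) * 100
CR = 0.3478 * 100 = 34.8%

34.8


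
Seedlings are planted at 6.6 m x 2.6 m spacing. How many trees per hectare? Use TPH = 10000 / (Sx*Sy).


Formula: TPH = 10000 m^2/ha / (spacing_x * spacing_y)
Area per tree = 6.6 m * 2.6 m = 17.16 m^2
TPH = 10000 / 17.16 = 583 trees/ha

583


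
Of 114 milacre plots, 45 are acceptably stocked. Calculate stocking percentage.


Formula: Stocking % = stocked plots / total plots * 100
Stocking = 45 / 114 * 100
Stocking = 0.3947 * 100 = 39.5%

39.5


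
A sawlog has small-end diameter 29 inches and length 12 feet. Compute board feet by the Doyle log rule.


Doyle: BF = (D - 4)^2 * L / 16
Adjusted diameter = 29 - 4 = 25 in
(D-4)^2 = 25^2 = 625
BF = 625 * 12 / 16 = 469 BF

469


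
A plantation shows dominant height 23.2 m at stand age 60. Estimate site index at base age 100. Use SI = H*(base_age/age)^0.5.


Formula: SI = H_dom * (base_age / age)^0.5
Age ratio = 100 / 60 = 1.66667
sqrt(age_ratio) = 1.29099
SI = 23.2 * 1.29099 = 30.0 m

30.0


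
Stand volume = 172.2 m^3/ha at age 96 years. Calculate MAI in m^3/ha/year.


Formula: MAI = Total Volume / Stand Age
MAI = 172.2 m^3/ha / 96 years
MAI = 1.79 m^3/ha/year

1.79


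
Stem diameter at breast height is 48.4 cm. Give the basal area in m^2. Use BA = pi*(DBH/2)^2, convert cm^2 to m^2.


Formula: BA = pi * (DBH/2)^2 / 10000  (cm^2 to m^2)
Radius = DBH/2 = 48.4/2 = 24.2 cm
BA = pi * 24.2^2 / 10000
   = 1839.8423 cm^2 / 10000
   = 0.184 m^2

0.184


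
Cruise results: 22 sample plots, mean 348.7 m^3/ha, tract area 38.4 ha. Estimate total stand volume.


Formula: Total Volume = Mean Volume per ha * Total Area
Total Volume = 348.7 m^3/ha * 38.4 ha
Total Volume = 13390 m^3

13390


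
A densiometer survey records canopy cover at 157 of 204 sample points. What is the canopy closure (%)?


Formula: Canopy closure = covered points / total points * 100
Closure = 157 / 204 * 100
Closure = 0.7696 * 100 = 77.0%

77.0


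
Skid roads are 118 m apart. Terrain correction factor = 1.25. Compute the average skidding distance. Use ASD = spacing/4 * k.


Formula: ASD = (spacing / 4) * correction
Uncorrected distance = spacing / 4 = 118 / 4 = 29.5 m
ASD = 29.5 * 1.25 = 37 m

37


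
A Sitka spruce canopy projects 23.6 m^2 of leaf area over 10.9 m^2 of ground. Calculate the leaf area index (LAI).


Formula: LAI = total leaf area / ground area  (dimensionless)
LAI = 23.6 m^2 / 10.9 m^2
LAI = 2.17

2.17


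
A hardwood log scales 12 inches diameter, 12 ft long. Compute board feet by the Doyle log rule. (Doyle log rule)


Doyle: BF = (D - 4)^2 * L / 16
Adjusted diameter = 12 - 4 = 8 in
(D-4)^2 = 8^2 = 64
BF = 64 * 12 / 16 = 48 BF

48


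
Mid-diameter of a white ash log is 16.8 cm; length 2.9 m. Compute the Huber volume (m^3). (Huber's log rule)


Huber: V = Am * L,  Am = pi*(Dm/200)^2
Am = pi*(16.8/200)^2 = 0.022167 m^2
V = 0.022167*2.9 = 0.0643 m^3

0.0643


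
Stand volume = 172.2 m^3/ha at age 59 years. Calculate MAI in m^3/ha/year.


Formula: MAI = Total Volume / Stand Age
MAI = 172.2 m^3/ha / 59 years
MAI = 2.92 m^3/ha/year

2.92


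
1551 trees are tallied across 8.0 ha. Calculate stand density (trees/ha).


Formula: Stand Density = N_trees / Area_ha
Density = 1551 trees / 8.0 ha
Density = 194 trees/ha

194


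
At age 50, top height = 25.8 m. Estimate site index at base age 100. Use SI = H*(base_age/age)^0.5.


Formula: SI = H_dom * (base_age / age)^0.5
Age ratio = 100 / 50 = 2.0
sqrt(age_ratio) = 1.41421
SI = 25.8 * 1.41421 = 36.5 m

36.5


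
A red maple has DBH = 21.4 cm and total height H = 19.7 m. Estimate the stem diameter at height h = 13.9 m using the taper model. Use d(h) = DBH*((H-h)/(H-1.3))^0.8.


Taper: d(h) = DBH * ((H - h) / (H - 1.3))^0.8
Numerator = H - h = 19.7 - 13.9 = 5.8 m
Denominator = H - 1.3 = 19.7 - 1.3 = 18.4 m
Ratio = 5.8 / 18.4 = 0.31522
d = 21.4 * 0.31522^0.8 = 8.5 cm

8.5


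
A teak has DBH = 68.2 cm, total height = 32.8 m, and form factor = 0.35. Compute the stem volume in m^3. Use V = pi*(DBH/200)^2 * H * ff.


Formula: V = pi * (DBH/200)^2 * H * ff
Radius = DBH/200 = 68.2/200 = 0.341 m
Radius^2 = 0.341^2 = 0.116281 m^2
V = pi * 0.116281 * 32.8 * 0.35
V = 4.194 m^3

4.194


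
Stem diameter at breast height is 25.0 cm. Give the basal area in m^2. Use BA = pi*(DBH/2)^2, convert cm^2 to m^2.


Formula: BA = pi * (DBH/2)^2 / 10000  (cm^2 to m^2)
Radius = DBH/2 = 25.0/2 = 12.5 cm
BA = pi * 12.5^2 / 10000
   = 490.8739 cm^2 / 10000
   = 0.0491 m^2

0.0491


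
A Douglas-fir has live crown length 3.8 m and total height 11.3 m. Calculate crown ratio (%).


Formula: Crown Ratio = (Crown Length / Total Height) * 100
CR = (3.8 m / 11.3 m) * 100
CR = 0.3363 * 100 = 33.6%

33.6


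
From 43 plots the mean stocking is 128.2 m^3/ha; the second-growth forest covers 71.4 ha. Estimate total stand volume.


Formula: Total Volume = Mean Volume per ha * Total Area
Total Volume = 128.2 m^3/ha * 71.4 ha
Total Volume = 9153 m^3

9153


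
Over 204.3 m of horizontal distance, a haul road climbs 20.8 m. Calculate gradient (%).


Formula: Gradient = rise / run * 100
Gradient = 20.8 / 204.3 * 100 = 10.2%

10.2


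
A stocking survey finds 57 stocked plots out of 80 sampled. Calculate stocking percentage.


Formula: Stocking % = stocked plots / total plots * 100
Stocking = 57 / 80 * 100
Stocking = 0.7125 * 100 = 71.3%

71.3


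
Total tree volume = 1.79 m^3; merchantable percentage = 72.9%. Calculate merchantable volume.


Formula: MV = V_total * (merchantable_pct / 100)
Merchantable fraction = 72.9% / 100 = 0.729
MV = 1.79 m^3 * 0.729 = 1.305 m^3

1.305


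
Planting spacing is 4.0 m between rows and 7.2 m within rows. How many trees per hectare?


Formula: TPH = 10000 m^2/ha / (spacing_x * spacing_y)
Area per tree = 4.0 m * 7.2 m = 28.8 m^2
TPH = 10000 / 28.8 = 347 trees/ha

347


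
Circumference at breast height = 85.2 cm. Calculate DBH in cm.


Formula: DBH = C / pi
DBH = 85.2 / pi
pi = 3.14159...
DBH = 27.1 cm

27.1


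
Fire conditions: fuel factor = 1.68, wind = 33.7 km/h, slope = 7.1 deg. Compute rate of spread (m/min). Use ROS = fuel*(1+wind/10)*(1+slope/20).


Formula: ROS = fuel * (1 + wind/10) * (1 + slope/20)
Wind factor = 1 + 33.7/10 = 4.37
Slope factor = 1 + 7.1/20 = 1.355
ROS = 1.68 * 4.37 * 1.355 = 9.95 m/min

9.95


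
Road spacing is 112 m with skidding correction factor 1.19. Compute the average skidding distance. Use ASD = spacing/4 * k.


Formula: ASD = (spacing / 4) * correction
Uncorrected distance = spacing / 4 = 112 / 4 = 28 m
ASD = 28 * 1.19 = 33 m

33


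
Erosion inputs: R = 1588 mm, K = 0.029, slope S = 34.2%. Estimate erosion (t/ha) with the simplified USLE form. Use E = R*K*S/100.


Formula: E = R * K * S / 100  (simplified USLE)
R * K = 1588 * 0.029 = 46.052
E = 46.052 * 34.2 / 100 = 15.75 t/ha

15.75


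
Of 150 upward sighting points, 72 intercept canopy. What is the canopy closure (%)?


Formula: Canopy closure = covered points / total points * 100
Closure = 72 / 150 * 100
Closure = 0.48 * 100 = 48.0%

48.0


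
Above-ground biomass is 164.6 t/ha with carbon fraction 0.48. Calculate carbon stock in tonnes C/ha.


Formula: Carbon Stock = Biomass * Carbon Fraction
C = 164.6 t/ha * 0.48
C = 79.0 t C/ha

79.0


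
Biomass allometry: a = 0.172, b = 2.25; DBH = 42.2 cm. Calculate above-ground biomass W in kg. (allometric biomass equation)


Formula: W = a * DBH^b  (allometric power law)
DBH^b = 42.2^2.25 = 4538.9251
W = 0.172 * 4538.9251 = 780.7 kg

780.7


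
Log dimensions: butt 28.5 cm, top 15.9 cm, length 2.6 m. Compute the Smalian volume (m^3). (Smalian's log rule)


Smalian: V = (A1 + A2)/2 * L,  A = pi*(D/200)^2
A1 = pi*(28.5/200)^2 = 0.063794 m^2
A2 = pi*(15.9/200)^2 = 0.019856 m^2
V = (0.063794+0.019856)/2*2.6 = 0.1087 m^3

0.1087


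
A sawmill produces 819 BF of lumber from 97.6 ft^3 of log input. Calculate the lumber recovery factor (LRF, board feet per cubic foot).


Formula: LRF = Lumber Output (BF) / Log Input (ft^3)
LRF = 819 BF / 97.6 ft^3
LRF = 8.39 BF/ft^3

8.39


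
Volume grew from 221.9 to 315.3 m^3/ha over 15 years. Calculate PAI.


Formula: PAI = (V_T2 - V_T1) / (T2 - T1)
Volume increment = 315.3 - 221.9 = 93.4 m^3/ha
PAI = 93.4 / 15 = 6.23 m^3/ha/year

6.23


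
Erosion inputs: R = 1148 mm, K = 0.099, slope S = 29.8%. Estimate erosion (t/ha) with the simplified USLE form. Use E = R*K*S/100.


Formula: E = R * K * S / 100  (simplified USLE)
R * K = 1148 * 0.099 = 113.652
E = 113.652 * 29.8 / 100 = 33.87 t/ha

33.87


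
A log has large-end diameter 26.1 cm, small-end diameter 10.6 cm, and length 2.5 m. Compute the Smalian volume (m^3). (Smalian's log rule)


Smalian: V = (A1 + A2)/2 * L,  A = pi*(D/200)^2
A1 = pi*(26.1/200)^2 = 0.053502 m^2
A2 = pi*(10.6/200)^2 = 0.008825 m^2
V = (0.053502+0.008825)/2*2.5 = 0.0779 m^3

0.0779


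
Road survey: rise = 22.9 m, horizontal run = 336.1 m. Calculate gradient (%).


Formula: Gradient = rise / run * 100
Gradient = 22.9 / 336.1 * 100 = 6.8%

6.8


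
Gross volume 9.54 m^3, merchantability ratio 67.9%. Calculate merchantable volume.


Formula: MV = V_total * (merchantable_pct / 100)
Merchantable fraction = 67.9% / 100 = 0.679
MV = 9.54 m^3 * 0.679 = 6.478 m^3

6.478


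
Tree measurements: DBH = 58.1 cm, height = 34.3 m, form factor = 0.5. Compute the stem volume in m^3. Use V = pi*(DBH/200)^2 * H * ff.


Formula: V = pi * (DBH/200)^2 * H * ff
Radius = DBH/200 = 58.1/200 = 0.2905 m
Radius^2 = 0.2905^2 = 0.08439025 m^2
V = pi * 0.08439025 * 34.3 * 0.5
V = 4.547 m^3

4.547


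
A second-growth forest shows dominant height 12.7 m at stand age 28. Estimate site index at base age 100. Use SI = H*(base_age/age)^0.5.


Formula: SI = H_dom * (base_age / age)^0.5
Age ratio = 100 / 28 = 3.57143
sqrt(age_ratio) = 1.88982
SI = 12.7 * 1.88982 = 24.0 m

24.0


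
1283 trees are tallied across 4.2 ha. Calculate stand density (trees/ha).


Formula: Stand Density = N_trees / Area_ha
Density = 1283 trees / 4.2 ha
Density = 305 trees/ha

305


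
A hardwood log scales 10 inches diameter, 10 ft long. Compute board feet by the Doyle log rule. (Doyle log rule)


Doyle: BF = (D - 4)^2 * L / 16
Adjusted diameter = 10 - 4 = 6 in
(D-4)^2 = 6^2 = 36
BF = 36 * 10 / 16 = 23 BF

23


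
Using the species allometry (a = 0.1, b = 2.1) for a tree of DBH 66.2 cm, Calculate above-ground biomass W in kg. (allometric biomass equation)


Formula: W = a * DBH^b  (allometric power law)
DBH^b = 66.2^2.1 = 6665.0249
W = 0.1 * 6665.0249 = 666.5 kg

666.5


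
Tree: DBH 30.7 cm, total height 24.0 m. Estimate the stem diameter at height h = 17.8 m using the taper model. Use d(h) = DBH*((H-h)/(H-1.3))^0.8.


Taper: d(h) = DBH * ((H - h) / (H - 1.3))^0.8
Numerator = H - h = 24.0 - 17.8 = 6.2 m
Denominator = H - 1.3 = 24.0 - 1.3 = 22.7 m
Ratio = 6.2 / 22.7 = 0.27313
d = 30.7 * 0.27313^0.8 = 10.9 cm

10.9


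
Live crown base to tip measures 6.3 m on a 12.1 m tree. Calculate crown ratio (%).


Formula: Crown Ratio = (Crown Length / Total Height) * 100
CR = (6.3 m / 12.1 m) * 100
CR = 0.5207 * 100 = 52.1%

52.1


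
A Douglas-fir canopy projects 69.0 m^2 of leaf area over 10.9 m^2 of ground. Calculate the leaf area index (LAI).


Formula: LAI = total leaf area / ground area  (dimensionless)
LAI = 69.0 m^2 / 10.9 m^2
LAI = 6.33

6.33


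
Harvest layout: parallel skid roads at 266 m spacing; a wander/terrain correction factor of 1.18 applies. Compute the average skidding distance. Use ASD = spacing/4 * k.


Formula: ASD = (spacing / 4) * correction
Uncorrected distance = spacing / 4 = 266 / 4 = 66.5 m
ASD = 66.5 * 1.18 = 78 m

78


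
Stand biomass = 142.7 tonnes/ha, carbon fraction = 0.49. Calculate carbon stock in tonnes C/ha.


Formula: Carbon Stock = Biomass * Carbon Fraction
C = 142.7 t/ha * 0.49
C = 69.9 t C/ha

69.9


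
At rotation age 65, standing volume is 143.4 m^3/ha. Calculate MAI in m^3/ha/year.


Formula: MAI = Total Volume / Stand Age
MAI = 143.4 m^3/ha / 65 years
MAI = 2.21 m^3/ha/year

2.21


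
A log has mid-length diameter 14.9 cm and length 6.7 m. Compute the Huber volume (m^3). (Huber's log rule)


Huber: V = Am * L,  Am = pi*(Dm/200)^2
Am = pi*(14.9/200)^2 = 0.017437 m^2
V = 0.017437*6.7 = 0.1168 m^3

0.1168


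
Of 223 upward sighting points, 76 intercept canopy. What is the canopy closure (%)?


Formula: Canopy closure = covered points / total points * 100
Closure = 76 / 223 * 100
Closure = 0.3408 * 100 = 34.1%

34.1


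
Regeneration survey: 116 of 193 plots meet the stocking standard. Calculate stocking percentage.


Formula: Stocking % = stocked plots / total plots * 100
Stocking = 116 / 193 * 100
Stocking = 0.601 * 100 = 60.1%

60.1


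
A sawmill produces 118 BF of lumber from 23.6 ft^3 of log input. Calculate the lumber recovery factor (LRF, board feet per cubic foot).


Formula: LRF = Lumber Output (BF) / Log Input (ft^3)
LRF = 118 BF / 23.6 ft^3
LRF = 5.0 BF/ft^3

5.0


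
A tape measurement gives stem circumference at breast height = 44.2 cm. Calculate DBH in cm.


Formula: DBH = C / pi
DBH = 44.2 / pi
pi = 3.14159...
DBH = 14.1 cm

14.1


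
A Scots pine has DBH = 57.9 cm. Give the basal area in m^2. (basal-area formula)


Formula: BA = pi * (DBH/2)^2 / 10000  (cm^2 to m^2)
Radius = DBH/2 = 57.9/2 = 28.95 cm
BA = pi * 28.95^2 / 10000
   = 2632.9767 cm^2 / 10000
   = 0.2633 m^2

0.2633


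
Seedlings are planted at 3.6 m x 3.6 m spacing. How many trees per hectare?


Formula: TPH = 10000 m^2/ha / (spacing_x * spacing_y)
Area per tree = 3.6 m * 3.6 m = 12.96 m^2
TPH = 10000 / 12.96 = 772 trees/ha

772


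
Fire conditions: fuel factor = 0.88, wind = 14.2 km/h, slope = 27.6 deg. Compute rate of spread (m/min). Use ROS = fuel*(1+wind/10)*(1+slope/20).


Formula: ROS = fuel * (1 + wind/10) * (1 + slope/20)
Wind factor = 1 + 14.2/10 = 2.42
Slope factor = 1 + 27.6/20 = 2.38
ROS = 0.88 * 2.42 * 2.38 = 5.07 m/min

5.07


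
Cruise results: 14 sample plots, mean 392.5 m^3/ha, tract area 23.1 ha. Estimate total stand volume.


Formula: Total Volume = Mean Volume per ha * Total Area
Total Volume = 392.5 m^3/ha * 23.1 ha
Total Volume = 9067 m^3

9067


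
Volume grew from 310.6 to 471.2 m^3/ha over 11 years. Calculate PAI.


Formula: PAI = (V_T2 - V_T1) / (T2 - T1)
Volume increment = 471.2 - 310.6 = 160.6 m^3/ha
PAI = 160.6 / 11 = 14.6 m^3/ha/year

14.6


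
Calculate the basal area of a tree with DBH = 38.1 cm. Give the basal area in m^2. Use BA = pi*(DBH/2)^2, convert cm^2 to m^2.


Formula: BA = pi * (DBH/2)^2 / 10000  (cm^2 to m^2)
Radius = DBH/2 = 38.1/2 = 19.05 cm
BA = pi * 19.05^2 / 10000
   = 1140.0918 cm^2 / 10000
   = 0.114 m^2

0.114


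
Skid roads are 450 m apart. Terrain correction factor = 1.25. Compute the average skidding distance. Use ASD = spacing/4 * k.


Formula: ASD = (spacing / 4) * correction
Uncorrected distance = spacing / 4 = 450 / 4 = 112.5 m
ASD = 112.5 * 1.25 = 141 m

141


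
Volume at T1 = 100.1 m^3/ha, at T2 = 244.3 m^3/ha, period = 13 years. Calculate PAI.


Formula: PAI = (V_T2 - V_T1) / (T2 - T1)
Volume increment = 244.3 - 100.1 = 144.2 m^3/ha
PAI = 144.2 / 13 = 11.09 m^3/ha/year

11.09


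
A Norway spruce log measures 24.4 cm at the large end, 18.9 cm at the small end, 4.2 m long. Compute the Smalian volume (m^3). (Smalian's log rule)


Smalian: V = (A1 + A2)/2 * L,  A = pi*(D/200)^2
A1 = pi*(24.4/200)^2 = 0.046759 m^2
A2 = pi*(18.9/200)^2 = 0.028055 m^2
V = (0.046759+0.028055)/2*4.2 = 0.1571 m^3

0.1571


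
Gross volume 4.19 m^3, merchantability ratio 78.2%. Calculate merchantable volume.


Formula: MV = V_total * (merchantable_pct / 100)
Merchantable fraction = 78.2% / 100 = 0.782
MV = 4.19 m^3 * 0.782 = 3.277 m^3

3.277


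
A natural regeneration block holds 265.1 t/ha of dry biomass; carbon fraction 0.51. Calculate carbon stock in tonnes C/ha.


Formula: Carbon Stock = Biomass * Carbon Fraction
C = 265.1 t/ha * 0.51
C = 135.2 t C/ha

135.2


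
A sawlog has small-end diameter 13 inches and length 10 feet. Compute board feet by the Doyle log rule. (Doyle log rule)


Doyle: BF = (D - 4)^2 * L / 16
Adjusted diameter = 13 - 4 = 9 in
(D-4)^2 = 9^2 = 81
BF = 81 * 10 / 16 = 51 BF

51


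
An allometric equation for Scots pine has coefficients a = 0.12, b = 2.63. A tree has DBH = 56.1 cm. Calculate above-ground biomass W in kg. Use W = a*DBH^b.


Formula: W = a * DBH^b  (allometric power law)
DBH^b = 56.1^2.63 = 39789.8521
W = 0.12 * 39789.8521 = 4774.8 kg

4774.8


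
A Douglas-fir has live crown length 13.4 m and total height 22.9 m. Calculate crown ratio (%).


Formula: Crown Ratio = (Crown Length / Total Height) * 100
CR = (13.4 m / 22.9 m) * 100
CR = 0.5852 * 100 = 58.5%

58.5


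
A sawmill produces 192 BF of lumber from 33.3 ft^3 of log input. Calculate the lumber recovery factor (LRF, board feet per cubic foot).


Formula: LRF = Lumber Output (BF) / Log Input (ft^3)
LRF = 192 BF / 33.3 ft^3
LRF = 5.77 BF/ft^3

5.77


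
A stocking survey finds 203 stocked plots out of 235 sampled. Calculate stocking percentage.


Formula: Stocking % = stocked plots / total plots * 100
Stocking = 203 / 235 * 100
Stocking = 0.8638 * 100 = 86.4%

86.4


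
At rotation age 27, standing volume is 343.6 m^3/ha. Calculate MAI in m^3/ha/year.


Formula: MAI = Total Volume / Stand Age
MAI = 343.6 m^3/ha / 27 years
MAI = 12.73 m^3/ha/year

12.73


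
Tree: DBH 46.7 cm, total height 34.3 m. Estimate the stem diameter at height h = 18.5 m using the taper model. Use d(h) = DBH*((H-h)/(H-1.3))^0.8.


Taper: d(h) = DBH * ((H - h) / (H - 1.3))^0.8
Numerator = H - h = 34.3 - 18.5 = 15.8 m
Denominator = H - 1.3 = 34.3 - 1.3 = 33.0 m
Ratio = 15.8 / 33.0 = 0.47879
d = 46.7 * 0.47879^0.8 = 25.9 cm

25.9


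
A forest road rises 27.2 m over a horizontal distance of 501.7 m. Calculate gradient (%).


Formula: Gradient = rise / run * 100
Gradient = 27.2 / 501.7 * 100 = 5.4%

5.4


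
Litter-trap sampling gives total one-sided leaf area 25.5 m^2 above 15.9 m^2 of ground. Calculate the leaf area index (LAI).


Formula: LAI = total leaf area / ground area  (dimensionless)
LAI = 25.5 m^2 / 15.9 m^2
LAI = 1.6

1.6


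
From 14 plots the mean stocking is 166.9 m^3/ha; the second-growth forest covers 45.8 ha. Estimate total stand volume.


Formula: Total Volume = Mean Volume per ha * Total Area
Total Volume = 166.9 m^3/ha * 45.8 ha
Total Volume = 7644 m^3

7644


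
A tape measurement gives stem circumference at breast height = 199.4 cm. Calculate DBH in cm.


Formula: DBH = C / pi
DBH = 199.4 / pi
pi = 3.14159...
DBH = 63.5 cm

63.5


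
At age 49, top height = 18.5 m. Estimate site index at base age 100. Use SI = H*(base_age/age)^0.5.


Formula: SI = H_dom * (base_age / age)^0.5
Age ratio = 100 / 49 = 2.04082
sqrt(age_ratio) = 1.42857
SI = 18.5 * 1.42857 = 26.4 m

26.4


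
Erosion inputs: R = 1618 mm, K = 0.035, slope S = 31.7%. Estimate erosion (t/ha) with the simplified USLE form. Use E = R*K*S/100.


Formula: E = R * K * S / 100  (simplified USLE)
R * K = 1618 * 0.035 = 56.63
E = 56.63 * 31.7 / 100 = 17.95 t/ha

17.95


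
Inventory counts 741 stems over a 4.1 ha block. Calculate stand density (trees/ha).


Formula: Stand Density = N_trees / Area_ha
Density = 741 trees / 4.1 ha
Density = 181 trees/ha

181


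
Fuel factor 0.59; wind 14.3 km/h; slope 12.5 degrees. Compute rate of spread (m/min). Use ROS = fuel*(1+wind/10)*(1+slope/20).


Formula: ROS = fuel * (1 + wind/10) * (1 + slope/20)
Wind factor = 1 + 14.3/10 = 2.43
Slope factor = 1 + 12.5/20 = 1.625
ROS = 0.59 * 2.43 * 1.625 = 2.33 m/min

2.33


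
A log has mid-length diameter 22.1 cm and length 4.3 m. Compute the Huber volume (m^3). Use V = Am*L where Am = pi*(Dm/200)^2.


Huber: V = Am * L,  Am = pi*(Dm/200)^2
Am = pi*(22.1/200)^2 = 0.03836 m^2
V = 0.03836*4.3 = 0.1649 m^3

0.1649


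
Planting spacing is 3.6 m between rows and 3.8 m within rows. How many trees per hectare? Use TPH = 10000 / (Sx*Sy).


Formula: TPH = 10000 m^2/ha / (spacing_x * spacing_y)
Area per tree = 3.6 m * 3.8 m = 13.68 m^2
TPH = 10000 / 13.68 = 731 trees/ha

731


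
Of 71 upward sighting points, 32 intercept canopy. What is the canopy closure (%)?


Formula: Canopy closure = covered points / total points * 100
Closure = 32 / 71 * 100
Closure = 0.4507 * 100 = 45.1%

45.1


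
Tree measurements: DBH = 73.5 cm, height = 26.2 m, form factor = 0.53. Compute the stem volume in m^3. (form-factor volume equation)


Formula: V = pi * (DBH/200)^2 * H * ff
Radius = DBH/200 = 73.5/200 = 0.3675 m
Radius^2 = 0.3675^2 = 0.13505625 m^2
V = pi * 0.13505625 * 26.2 * 0.53
V = 5.892 m^3

5.892


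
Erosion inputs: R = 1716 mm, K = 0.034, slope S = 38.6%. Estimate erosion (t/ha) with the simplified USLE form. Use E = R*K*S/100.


Formula: E = R * K * S / 100  (simplified USLE)
R * K = 1716 * 0.034 = 58.344
E = 58.344 * 38.6 / 100 = 22.52 t/ha

22.52


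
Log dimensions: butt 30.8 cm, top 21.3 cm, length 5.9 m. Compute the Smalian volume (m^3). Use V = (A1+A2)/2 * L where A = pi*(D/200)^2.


Smalian: V = (A1 + A2)/2 * L,  A = pi*(D/200)^2
A1 = pi*(30.8/200)^2 = 0.074506 m^2
A2 = pi*(21.3/200)^2 = 0.035633 m^2
V = (0.074506+0.035633)/2*5.9 = 0.3249 m^3

0.3249


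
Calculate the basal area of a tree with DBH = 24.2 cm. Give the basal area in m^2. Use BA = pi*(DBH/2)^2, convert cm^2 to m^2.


Formula: BA = pi * (DBH/2)^2 / 10000  (cm^2 to m^2)
Radius = DBH/2 = 24.2/2 = 12.1 cm
BA = pi * 12.1^2 / 10000
   = 459.9606 cm^2 / 10000
   = 0.046 m^2

0.046


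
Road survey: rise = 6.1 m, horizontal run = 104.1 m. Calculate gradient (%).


Formula: Gradient = rise / run * 100
Gradient = 6.1 / 104.1 * 100 = 5.9%

5.9


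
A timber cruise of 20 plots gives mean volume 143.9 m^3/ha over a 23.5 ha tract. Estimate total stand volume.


Formula: Total Volume = Mean Volume per ha * Total Area
Total Volume = 143.9 m^3/ha * 23.5 ha
Total Volume = 3382 m^3

3382


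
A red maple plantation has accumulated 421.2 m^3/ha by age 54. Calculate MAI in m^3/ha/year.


Formula: MAI = Total Volume / Stand Age
MAI = 421.2 m^3/ha / 54 years
MAI = 7.8 m^3/ha/year

7.8


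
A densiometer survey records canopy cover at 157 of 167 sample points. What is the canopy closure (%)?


Formula: Canopy closure = covered points / total points * 100
Closure = 157 / 167 * 100
Closure = 0.9401 * 100 = 94.0%

94.0


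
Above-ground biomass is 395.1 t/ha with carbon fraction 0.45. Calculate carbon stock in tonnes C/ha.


Formula: Carbon Stock = Biomass * Carbon Fraction
C = 395.1 t/ha * 0.45
C = 177.8 t C/ha

177.8


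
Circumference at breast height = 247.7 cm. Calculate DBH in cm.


Formula: DBH = C / pi
DBH = 247.7 / pi
pi = 3.14159...
DBH = 78.8 cm

78.8


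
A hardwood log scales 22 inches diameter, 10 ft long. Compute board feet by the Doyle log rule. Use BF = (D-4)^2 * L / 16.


Doyle: BF = (D - 4)^2 * L / 16
Adjusted diameter = 22 - 4 = 18 in
(D-4)^2 = 18^2 = 324
BF = 324 * 10 / 16 = 203 BF

203


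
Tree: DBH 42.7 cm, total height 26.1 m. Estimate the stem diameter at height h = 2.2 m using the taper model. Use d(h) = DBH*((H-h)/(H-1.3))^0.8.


Taper: d(h) = DBH * ((H - h) / (H - 1.3))^0.8
Numerator = H - h = 26.1 - 2.2 = 23.9 m
Denominator = H - 1.3 = 26.1 - 1.3 = 24.8 m
Ratio = 23.9 / 24.8 = 0.96371
d = 42.7 * 0.96371^0.8 = 41.5 cm

41.5


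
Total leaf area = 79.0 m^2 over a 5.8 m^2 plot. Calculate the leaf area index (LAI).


Formula: LAI = total leaf area / ground area  (dimensionless)
LAI = 79.0 m^2 / 5.8 m^2
LAI = 13.62

13.62


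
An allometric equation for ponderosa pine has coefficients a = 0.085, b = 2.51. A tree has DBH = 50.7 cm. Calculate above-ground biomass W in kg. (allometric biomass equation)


Formula: W = a * DBH^b  (allometric power law)
DBH^b = 50.7^2.51 = 19035.7494
W = 0.085 * 19035.7494 = 1618.0 kg

1618.0


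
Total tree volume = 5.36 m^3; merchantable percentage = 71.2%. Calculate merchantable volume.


Formula: MV = V_total * (merchantable_pct / 100)
Merchantable fraction = 71.2% / 100 = 0.712
MV = 5.36 m^3 * 0.712 = 3.816 m^3

3.816


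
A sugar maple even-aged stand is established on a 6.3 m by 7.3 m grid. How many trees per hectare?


Formula: TPH = 10000 m^2/ha / (spacing_x * spacing_y)
Area per tree = 6.3 m * 7.3 m = 45.99 m^2
TPH = 10000 / 45.99 = 217 trees/ha

217


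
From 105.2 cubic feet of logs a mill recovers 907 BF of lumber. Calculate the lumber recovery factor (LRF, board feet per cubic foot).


Formula: LRF = Lumber Output (BF) / Log Input (ft^3)
LRF = 907 BF / 105.2 ft^3
LRF = 8.62 BF/ft^3

8.62


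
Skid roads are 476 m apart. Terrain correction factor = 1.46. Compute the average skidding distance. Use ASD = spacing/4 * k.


Formula: ASD = (spacing / 4) * correction
Uncorrected distance = spacing / 4 = 476 / 4 = 119 m
ASD = 119 * 1.46 = 174 m

174


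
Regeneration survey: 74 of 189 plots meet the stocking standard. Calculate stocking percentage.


Formula: Stocking % = stocked plots / total plots * 100
Stocking = 74 / 189 * 100
Stocking = 0.3915 * 100 = 39.2%

39.2


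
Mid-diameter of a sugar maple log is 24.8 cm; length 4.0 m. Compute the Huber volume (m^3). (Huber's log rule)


Huber: V = Am * L,  Am = pi*(Dm/200)^2
Am = pi*(24.8/200)^2 = 0.048305 m^2
V = 0.048305*4.0 = 0.1932 m^3

0.1932


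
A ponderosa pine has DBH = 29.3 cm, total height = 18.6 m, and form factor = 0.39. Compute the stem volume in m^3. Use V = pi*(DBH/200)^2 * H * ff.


Formula: V = pi * (DBH/200)^2 * H * ff
Radius = DBH/200 = 29.3/200 = 0.1465 m
Radius^2 = 0.1465^2 = 0.02146225 m^2
V = pi * 0.02146225 * 18.6 * 0.39
V = 0.489 m^3

0.489


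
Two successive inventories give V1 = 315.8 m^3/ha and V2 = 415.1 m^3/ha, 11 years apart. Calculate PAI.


Formula: PAI = (V_T2 - V_T1) / (T2 - T1)
Volume increment = 415.1 - 315.8 = 99.3 m^3/ha
PAI = 99.3 / 11 = 9.03 m^3/ha/year

9.03


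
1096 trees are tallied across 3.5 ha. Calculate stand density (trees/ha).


Formula: Stand Density = N_trees / Area_ha
Density = 1096 trees / 3.5 ha
Density = 313 trees/ha

313


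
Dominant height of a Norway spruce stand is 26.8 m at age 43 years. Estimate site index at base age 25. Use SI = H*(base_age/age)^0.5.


Formula: SI = H_dom * (base_age / age)^0.5
Age ratio = 25 / 43 = 0.5814
sqrt(age_ratio) = 0.76249
SI = 26.8 * 0.76249 = 20.4 m

20.4


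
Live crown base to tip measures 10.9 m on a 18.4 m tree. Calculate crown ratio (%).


Formula: Crown Ratio = (Crown Length / Total Height) * 100
CR = (10.9 m / 18.4 m) * 100
CR = 0.5924 * 100 = 59.2%

59.2


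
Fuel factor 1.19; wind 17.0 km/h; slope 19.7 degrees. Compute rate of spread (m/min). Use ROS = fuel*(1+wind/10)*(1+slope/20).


Formula: ROS = fuel * (1 + wind/10) * (1 + slope/20)
Wind factor = 1 + 17.0/10 = 2.7
Slope factor = 1 + 19.7/20 = 1.985
ROS = 1.19 * 2.7 * 1.985 = 6.38 m/min

6.38


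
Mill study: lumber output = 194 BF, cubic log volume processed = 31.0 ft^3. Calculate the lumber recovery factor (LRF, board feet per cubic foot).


Formula: LRF = Lumber Output (BF) / Log Input (ft^3)
LRF = 194 BF / 31.0 ft^3
LRF = 6.26 BF/ft^3

6.26


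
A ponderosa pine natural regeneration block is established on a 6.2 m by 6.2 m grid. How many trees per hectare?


Formula: TPH = 10000 m^2/ha / (spacing_x * spacing_y)
Area per tree = 6.2 m * 6.2 m = 38.44 m^2
TPH = 10000 / 38.44 = 260 trees/ha

260


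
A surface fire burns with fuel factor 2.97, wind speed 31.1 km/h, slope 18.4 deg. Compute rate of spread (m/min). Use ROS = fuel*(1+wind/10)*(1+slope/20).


Formula: ROS = fuel * (1 + wind/10) * (1 + slope/20)
Wind factor = 1 + 31.1/10 = 4.11
Slope factor = 1 + 18.4/20 = 1.92
ROS = 2.97 * 4.11 * 1.92 = 23.44 m/min

23.44


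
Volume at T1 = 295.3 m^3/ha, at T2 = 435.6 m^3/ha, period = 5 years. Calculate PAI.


Formula: PAI = (V_T2 - V_T1) / (T2 - T1)
Volume increment = 435.6 - 295.3 = 140.3 m^3/ha
PAI = 140.3 / 5 = 28.06 m^3/ha/year

28.06


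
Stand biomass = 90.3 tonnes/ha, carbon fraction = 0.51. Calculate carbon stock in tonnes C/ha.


Formula: Carbon Stock = Biomass * Carbon Fraction
C = 90.3 t/ha * 0.51
C = 46.1 t C/ha

46.1


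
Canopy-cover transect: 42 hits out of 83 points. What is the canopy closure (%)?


Formula: Canopy closure = covered points / total points * 100
Closure = 42 / 83 * 100
Closure = 0.506 * 100 = 50.6%

50.6


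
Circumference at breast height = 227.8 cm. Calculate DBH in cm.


Formula: DBH = C / pi
DBH = 227.8 / pi
pi = 3.14159...
DBH = 72.5 cm

72.5


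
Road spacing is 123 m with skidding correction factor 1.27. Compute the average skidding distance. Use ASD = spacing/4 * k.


Formula: ASD = (spacing / 4) * correction
Uncorrected distance = spacing / 4 = 123 / 4 = 30.75 m
ASD = 30.75 * 1.27 = 39 m

39


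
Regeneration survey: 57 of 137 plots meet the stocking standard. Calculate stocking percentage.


Formula: Stocking % = stocked plots / total plots * 100
Stocking = 57 / 137 * 100
Stocking = 0.4161 * 100 = 41.6%

41.6


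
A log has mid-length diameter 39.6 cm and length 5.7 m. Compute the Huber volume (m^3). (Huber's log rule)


Huber: V = Am * L,  Am = pi*(Dm/200)^2
Am = pi*(39.6/200)^2 = 0.123163 m^2
V = 0.123163*5.7 = 0.702 m^3

0.702


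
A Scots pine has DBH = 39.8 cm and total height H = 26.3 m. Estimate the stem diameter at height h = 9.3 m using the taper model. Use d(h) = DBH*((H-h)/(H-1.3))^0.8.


Taper: d(h) = DBH * ((H - h) / (H - 1.3))^0.8
Numerator = H - h = 26.3 - 9.3 = 17.0 m
Denominator = H - 1.3 = 26.3 - 1.3 = 25.0 m
Ratio = 17.0 / 25.0 = 0.68
d = 39.8 * 0.68^0.8 = 29.2 cm

29.2


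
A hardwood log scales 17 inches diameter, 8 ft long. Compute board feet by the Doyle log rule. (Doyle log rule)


Doyle: BF = (D - 4)^2 * L / 16
Adjusted diameter = 17 - 4 = 13 in
(D-4)^2 = 13^2 = 169
BF = 169 * 8 / 16 = 85 BF

85


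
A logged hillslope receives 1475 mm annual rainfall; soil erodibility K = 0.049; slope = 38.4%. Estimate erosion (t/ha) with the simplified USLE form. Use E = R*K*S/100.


Formula: E = R * K * S / 100  (simplified USLE)
R * K = 1475 * 0.049 = 72.275
E = 72.275 * 38.4 / 100 = 27.75 t/ha

27.75
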